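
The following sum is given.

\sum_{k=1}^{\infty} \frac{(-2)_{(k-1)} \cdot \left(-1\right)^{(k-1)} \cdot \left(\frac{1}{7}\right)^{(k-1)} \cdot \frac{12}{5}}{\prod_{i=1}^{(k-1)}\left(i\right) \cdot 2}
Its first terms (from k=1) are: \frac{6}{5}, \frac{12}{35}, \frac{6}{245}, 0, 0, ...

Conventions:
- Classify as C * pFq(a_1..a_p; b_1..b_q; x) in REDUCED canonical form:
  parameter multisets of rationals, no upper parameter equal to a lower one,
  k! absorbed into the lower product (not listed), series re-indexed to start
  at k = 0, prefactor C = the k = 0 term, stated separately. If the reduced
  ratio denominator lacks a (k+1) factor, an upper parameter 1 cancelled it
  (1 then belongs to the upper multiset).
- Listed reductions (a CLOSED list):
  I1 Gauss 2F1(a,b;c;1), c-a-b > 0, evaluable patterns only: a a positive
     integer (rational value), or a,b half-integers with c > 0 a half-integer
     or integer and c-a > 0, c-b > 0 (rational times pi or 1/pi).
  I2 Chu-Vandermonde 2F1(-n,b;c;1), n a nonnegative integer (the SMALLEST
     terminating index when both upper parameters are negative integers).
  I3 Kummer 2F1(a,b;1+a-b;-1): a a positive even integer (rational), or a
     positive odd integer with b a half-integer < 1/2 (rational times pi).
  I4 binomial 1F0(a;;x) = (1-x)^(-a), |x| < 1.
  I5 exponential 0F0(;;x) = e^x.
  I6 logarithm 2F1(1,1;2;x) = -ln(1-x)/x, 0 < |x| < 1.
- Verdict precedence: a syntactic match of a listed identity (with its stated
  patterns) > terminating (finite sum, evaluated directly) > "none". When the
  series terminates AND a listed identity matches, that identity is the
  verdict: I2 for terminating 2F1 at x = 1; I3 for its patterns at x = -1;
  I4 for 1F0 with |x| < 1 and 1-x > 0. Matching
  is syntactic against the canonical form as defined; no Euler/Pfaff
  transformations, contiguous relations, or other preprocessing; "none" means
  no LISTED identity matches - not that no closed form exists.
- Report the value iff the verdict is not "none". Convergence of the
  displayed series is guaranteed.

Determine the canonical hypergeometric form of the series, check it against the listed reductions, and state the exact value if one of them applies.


Key step: with t_0 = \frac{6}{5}, the (-1)^k factor (C = 6/5) folds into the argument's sign.
Adjacent-term ratio: r(k) = -\frac{1}{7} * (k-2) / [(k+1)] - rational in k. x = -\frac{1}{7}; t_0 = \frac{6}{5}; negate the roots.

This is \frac{6}{5} * 1F0(-2; -; -\frac{1}{7}) in reduced canonical form. Verdict (x = -\frac{1}{7}): the binomial series (I4) applies (the 1F0 binomial series: exponent 2, x = -\frac{1}{7}). Value: \frac{384}{245}.


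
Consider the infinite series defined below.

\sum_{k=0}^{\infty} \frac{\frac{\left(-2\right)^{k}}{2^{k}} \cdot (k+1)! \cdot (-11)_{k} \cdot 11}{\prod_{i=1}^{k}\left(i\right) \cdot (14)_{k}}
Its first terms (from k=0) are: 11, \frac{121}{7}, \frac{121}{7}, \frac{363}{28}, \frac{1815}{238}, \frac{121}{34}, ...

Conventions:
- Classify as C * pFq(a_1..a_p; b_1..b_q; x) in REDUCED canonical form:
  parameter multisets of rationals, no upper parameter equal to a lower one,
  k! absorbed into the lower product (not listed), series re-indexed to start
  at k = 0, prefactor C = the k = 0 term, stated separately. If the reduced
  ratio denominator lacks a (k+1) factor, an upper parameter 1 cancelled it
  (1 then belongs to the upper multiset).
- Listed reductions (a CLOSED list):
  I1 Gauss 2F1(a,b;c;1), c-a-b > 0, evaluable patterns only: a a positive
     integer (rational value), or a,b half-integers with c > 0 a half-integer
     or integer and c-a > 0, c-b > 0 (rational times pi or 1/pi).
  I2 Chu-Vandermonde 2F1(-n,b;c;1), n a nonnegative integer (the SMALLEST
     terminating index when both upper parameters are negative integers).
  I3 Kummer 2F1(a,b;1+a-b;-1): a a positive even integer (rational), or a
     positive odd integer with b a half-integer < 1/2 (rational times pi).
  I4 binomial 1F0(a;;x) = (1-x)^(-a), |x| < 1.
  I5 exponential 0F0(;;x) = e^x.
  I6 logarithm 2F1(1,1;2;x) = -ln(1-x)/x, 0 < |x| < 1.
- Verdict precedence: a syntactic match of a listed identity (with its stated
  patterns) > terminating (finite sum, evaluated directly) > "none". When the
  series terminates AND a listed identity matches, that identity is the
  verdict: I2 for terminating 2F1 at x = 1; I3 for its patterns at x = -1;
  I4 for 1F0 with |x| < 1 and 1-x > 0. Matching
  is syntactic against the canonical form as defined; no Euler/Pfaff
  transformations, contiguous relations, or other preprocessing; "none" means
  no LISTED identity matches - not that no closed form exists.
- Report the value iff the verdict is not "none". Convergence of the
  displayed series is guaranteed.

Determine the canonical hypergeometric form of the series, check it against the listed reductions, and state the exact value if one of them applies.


Canonical form: C = 11 times 2F1 with upper {-11, 2}, lower {14}, x = -1. Verdict: the Kummer evaluation I3 applies (x = -1; c = 14 equals 1+a-b for upper {-11, 2}: listed pattern). Sum: \frac{143}{2}.

The tell: t_0 = 11 here, and the factorial ratio (prefactor 11) (k+a-1)!/(a-1)! is a rising factorial (a)_k.
Consecutive-term ratio: r(k) = -1 * (k-11) (k+2) / [(k+14) (k+1)] - poly over poly, x = -1 from leading terms; C = 11 at k = 0.


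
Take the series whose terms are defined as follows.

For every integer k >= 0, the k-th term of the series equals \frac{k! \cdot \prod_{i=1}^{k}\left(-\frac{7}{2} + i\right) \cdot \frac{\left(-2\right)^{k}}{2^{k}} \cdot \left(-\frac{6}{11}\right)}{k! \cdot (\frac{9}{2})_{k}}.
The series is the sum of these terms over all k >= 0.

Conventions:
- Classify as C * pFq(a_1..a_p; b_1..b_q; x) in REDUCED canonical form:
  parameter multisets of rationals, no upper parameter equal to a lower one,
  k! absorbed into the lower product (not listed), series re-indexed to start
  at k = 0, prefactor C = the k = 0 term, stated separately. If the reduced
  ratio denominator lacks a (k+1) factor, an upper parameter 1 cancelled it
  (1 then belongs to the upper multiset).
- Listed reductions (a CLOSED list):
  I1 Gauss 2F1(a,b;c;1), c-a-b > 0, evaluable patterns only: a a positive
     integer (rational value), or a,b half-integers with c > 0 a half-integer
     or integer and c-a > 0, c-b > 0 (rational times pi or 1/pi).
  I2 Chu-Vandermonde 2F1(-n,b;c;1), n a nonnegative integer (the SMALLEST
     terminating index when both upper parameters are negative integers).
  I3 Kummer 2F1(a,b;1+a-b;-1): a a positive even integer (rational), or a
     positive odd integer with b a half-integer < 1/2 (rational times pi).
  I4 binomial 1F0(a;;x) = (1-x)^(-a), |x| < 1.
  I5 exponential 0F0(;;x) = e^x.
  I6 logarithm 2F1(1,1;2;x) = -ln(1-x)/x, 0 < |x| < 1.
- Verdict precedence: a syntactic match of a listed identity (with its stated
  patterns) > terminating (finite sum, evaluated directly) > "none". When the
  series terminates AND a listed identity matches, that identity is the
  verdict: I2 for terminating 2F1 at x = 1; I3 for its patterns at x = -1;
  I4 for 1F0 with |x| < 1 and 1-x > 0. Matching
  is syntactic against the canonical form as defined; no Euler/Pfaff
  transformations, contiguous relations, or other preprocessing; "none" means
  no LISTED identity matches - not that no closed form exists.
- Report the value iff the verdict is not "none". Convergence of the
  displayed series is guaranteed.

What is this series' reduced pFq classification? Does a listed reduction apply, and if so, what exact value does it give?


Reduced: x = -1, 2F1, upper = {-\frac{5}{2}, 1}, lower = {\frac{9}{2}}, C = -\frac{6}{11}. Verdict at x = -1: Kummer's theorem (I3) matches (x = -1; c = \frac{9}{2} equals 1+a-b for upper {-\frac{5}{2}, 1}: listed pattern). Hence: \left(-\frac{105}{352}\right) \cdot \pi.

Key step: x = -1 and the running product (prefactor -6/11) telescopes to a rising factorial.
Adjacent-term ratio: r(k) = -1 * (k-\frac{5}{2}) (k+1) / [(k+\frac{9}{2}) (k+1)] - rational in k, leading ratio -1; with t_0 = -\frac{6}{11}, classification follows.


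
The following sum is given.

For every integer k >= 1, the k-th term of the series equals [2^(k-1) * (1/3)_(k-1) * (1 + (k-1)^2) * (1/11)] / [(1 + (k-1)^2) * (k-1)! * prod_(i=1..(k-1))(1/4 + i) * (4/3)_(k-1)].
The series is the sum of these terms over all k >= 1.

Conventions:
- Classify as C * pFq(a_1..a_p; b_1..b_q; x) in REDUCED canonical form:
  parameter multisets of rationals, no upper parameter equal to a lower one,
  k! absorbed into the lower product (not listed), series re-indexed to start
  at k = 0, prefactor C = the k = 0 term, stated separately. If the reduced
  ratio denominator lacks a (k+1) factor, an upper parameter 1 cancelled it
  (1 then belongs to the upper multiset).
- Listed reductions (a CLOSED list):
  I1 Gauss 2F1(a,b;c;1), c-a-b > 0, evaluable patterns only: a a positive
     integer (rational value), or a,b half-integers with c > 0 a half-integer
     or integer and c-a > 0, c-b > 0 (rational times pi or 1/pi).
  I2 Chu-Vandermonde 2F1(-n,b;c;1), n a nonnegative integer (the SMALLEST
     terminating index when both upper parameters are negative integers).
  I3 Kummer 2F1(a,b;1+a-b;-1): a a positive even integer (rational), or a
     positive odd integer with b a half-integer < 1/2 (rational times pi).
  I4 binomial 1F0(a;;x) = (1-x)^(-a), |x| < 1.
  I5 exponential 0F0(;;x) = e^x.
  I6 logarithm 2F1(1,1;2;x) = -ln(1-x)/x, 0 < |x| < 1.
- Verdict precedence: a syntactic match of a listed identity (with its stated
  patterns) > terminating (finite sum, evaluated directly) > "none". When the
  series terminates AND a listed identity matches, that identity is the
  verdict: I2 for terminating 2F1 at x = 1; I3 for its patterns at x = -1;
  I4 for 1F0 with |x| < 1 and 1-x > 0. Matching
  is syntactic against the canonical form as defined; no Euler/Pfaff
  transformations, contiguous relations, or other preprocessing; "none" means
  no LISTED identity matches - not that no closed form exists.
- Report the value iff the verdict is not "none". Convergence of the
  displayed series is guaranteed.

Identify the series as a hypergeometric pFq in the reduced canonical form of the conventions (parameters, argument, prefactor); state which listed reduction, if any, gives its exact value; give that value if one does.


Reduced: x = 2, 1F2, upper = {1/3}, lower = {5/4, 4/3}, C = 1/11. Verdict: none. Every listed pattern misses the 1F2 form at 2, upper {1/3}.

The tell: x = 2 and the lower running product (C = 1/11) is a rising factorial.
Step ratio: r(k) = 2 * (k+1/3) / [(k+5/4) (k+4/3) (k+1)] - rational in k, leading ratio 2; with t_0 = 1/11, classification follows.


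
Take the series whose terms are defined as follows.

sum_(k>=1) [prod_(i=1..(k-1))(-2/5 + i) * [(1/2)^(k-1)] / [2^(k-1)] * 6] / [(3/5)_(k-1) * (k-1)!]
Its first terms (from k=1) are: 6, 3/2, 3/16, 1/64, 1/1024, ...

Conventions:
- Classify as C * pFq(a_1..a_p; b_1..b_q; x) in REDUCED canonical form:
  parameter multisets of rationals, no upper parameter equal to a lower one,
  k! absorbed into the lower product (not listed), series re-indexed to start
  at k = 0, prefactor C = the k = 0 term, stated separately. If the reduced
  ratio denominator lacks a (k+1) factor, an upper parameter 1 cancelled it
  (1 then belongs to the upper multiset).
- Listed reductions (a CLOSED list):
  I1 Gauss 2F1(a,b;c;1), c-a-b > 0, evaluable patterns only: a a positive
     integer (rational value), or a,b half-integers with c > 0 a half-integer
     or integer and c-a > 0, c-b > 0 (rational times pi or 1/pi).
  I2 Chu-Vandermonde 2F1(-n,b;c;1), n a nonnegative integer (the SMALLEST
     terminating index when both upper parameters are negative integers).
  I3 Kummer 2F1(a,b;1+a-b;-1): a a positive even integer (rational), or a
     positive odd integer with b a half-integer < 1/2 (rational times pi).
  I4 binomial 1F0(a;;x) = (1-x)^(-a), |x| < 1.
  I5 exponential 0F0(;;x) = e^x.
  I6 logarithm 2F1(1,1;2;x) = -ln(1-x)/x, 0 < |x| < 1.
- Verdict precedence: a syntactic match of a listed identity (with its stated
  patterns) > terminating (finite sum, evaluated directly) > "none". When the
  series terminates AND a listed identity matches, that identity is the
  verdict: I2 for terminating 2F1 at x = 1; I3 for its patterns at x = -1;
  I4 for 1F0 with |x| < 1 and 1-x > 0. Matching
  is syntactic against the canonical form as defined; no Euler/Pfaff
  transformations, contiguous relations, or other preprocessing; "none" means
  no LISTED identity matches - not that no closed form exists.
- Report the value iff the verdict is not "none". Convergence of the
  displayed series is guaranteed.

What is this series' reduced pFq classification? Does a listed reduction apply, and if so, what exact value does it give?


The series (x = 1/4) is 0F0: upper {-}, lower {-}, prefactor 6. Verdict: exponential (I5) matches (the 0F0 exponential series at x = 1/4). Hence: 6 * e^(1/4).

Structural cue: with t_0 = 6, the running product (C = 6) telescopes to a rising factorial.
Adjacent-term ratio: r(k) = (1/4) * 1 / [(k+1)] - rational in k. x = (1/4); t_0 = 6; negate the roots.


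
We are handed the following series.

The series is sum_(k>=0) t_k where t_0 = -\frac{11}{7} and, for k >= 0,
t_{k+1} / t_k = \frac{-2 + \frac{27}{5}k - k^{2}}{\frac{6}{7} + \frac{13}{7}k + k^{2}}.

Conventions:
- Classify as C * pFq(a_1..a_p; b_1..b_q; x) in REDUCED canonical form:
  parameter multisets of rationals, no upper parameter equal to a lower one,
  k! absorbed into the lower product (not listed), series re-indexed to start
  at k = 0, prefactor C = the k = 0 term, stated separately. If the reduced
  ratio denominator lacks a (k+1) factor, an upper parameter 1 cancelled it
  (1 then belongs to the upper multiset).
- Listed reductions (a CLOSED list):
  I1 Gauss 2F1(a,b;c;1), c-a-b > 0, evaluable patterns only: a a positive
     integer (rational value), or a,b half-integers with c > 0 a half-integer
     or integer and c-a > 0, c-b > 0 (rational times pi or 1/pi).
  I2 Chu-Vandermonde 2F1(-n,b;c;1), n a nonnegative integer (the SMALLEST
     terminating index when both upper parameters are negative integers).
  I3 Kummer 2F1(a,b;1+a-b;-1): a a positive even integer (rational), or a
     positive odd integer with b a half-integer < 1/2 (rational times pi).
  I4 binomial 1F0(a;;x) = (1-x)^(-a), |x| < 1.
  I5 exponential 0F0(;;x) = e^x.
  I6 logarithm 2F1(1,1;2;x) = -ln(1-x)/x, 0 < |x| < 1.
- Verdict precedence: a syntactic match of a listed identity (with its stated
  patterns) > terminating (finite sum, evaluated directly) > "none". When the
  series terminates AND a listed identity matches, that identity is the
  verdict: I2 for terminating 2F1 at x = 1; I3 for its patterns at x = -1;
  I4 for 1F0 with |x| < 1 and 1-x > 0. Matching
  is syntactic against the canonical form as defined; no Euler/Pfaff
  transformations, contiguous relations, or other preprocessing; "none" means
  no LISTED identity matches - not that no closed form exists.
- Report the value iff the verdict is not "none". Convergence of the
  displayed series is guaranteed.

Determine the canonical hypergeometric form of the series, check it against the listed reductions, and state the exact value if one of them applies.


The tell: from the first term -\frac{11}{7}: the expanded ratio factors over Q; prefactor -11/7, roots give parameters.
Step ratio: r(k) = -1 * (k-5) (k-\frac{2}{5}) / [(k+\frac{6}{7}) (k+1)] - rational in k, leading ratio -1; with t_0 = -\frac{11}{7}, classification follows.

With C = -\frac{11}{7}: the canonical form is 2F1(-5, -\frac{2}{5}; \frac{6}{7}; -1). Verdict: terminating - no listed pattern fits, but -5 in the upper list cuts the series at k = 5; direct evaluation. Value: \frac{316515386}{50203125}.


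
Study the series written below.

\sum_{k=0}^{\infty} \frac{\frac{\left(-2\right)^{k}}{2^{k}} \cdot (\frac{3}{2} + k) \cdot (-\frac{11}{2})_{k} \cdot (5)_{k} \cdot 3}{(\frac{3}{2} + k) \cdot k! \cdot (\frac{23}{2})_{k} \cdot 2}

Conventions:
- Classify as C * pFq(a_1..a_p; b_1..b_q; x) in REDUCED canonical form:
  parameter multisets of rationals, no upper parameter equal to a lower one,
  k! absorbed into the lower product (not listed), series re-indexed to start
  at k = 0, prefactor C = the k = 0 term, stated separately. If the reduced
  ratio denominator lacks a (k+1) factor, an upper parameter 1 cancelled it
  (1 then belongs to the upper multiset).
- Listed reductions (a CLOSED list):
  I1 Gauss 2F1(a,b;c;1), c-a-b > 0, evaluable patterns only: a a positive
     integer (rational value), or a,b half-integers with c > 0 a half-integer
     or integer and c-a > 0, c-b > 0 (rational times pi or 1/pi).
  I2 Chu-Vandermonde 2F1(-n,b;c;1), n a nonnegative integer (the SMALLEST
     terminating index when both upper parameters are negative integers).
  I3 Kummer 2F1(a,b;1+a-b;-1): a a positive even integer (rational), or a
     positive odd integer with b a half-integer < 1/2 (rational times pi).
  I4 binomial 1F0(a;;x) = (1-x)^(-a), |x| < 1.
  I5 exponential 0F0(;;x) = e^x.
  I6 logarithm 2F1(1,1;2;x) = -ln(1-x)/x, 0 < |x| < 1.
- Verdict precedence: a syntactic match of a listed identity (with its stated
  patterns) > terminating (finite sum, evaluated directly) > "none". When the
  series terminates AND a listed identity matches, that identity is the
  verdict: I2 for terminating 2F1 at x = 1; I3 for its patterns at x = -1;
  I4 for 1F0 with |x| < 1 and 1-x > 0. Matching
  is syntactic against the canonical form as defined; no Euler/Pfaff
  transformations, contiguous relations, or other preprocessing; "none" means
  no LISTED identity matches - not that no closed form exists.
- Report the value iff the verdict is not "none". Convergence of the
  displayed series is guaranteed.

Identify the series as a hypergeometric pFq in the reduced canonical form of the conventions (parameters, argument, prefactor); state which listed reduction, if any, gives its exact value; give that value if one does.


Reduced: x = -1, 2F1, upper = {-\frac{11}{2}, 5}, lower = {\frac{23}{2}}, C = \frac{3}{2}. Verdict (x = -1): Kummer (I3) applies (x = -1; c = \frac{23}{2} equals 1+a-b for upper {-\frac{11}{2}, 5}: listed pattern). Hence: \frac{130945815}{33554432} \cdot \pi.

Key observation: t_0 being \frac{3}{2}, the two k-th powers (C = 3/2, x = -1) combine into one argument.
Adjacent-term ratio: r(k) = -1 * (k-\frac{11}{2}) (k+5) / [(k+\frac{23}{2}) (k+1)] ; factor over Q: parameters, x = -1, and C = \frac{3}{2}.


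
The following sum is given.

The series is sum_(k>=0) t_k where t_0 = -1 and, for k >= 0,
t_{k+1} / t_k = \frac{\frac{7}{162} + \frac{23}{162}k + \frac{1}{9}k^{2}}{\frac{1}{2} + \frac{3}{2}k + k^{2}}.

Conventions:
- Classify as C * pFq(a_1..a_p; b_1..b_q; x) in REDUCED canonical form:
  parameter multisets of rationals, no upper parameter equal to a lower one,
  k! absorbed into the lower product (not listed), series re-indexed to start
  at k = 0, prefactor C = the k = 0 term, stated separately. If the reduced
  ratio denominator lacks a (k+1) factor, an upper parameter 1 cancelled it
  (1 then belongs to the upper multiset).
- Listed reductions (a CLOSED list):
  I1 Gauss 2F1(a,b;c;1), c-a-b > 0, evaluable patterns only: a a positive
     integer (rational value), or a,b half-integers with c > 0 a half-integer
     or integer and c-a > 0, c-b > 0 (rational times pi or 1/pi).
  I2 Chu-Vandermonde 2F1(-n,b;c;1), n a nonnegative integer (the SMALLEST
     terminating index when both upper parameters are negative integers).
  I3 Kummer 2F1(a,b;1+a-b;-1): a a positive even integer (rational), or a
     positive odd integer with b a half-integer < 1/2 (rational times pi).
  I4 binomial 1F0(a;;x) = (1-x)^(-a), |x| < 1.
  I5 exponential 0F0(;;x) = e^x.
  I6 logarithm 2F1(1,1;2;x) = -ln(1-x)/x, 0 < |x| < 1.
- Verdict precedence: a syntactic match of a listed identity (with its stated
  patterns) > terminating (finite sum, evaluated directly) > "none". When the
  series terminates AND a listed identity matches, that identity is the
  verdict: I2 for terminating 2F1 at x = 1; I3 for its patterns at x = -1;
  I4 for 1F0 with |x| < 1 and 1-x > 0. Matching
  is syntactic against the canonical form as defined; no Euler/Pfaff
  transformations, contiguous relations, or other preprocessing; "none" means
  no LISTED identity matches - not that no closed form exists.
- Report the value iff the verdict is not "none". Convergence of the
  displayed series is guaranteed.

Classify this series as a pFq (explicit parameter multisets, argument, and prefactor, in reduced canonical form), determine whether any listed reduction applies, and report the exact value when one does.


The series (x = \frac{1}{9}) is 1F0: upper {\frac{7}{9}}, lower {-}, prefactor -1. Verdict: binomial (I4) applies (the 1F0 binomial series: exponent -7/9, x = \frac{1}{9}). Value: \left(-1\right) \cdot \left(\frac{8}{9}\right)^{-\frac{7}{9}}.

The tell: with t_0 = -1, roots of the ratio polynomials (C = -1, x = 1/9) are the negated parameters.
Ratio: r(k) = \frac{1}{9} * (k+\frac{7}{9}) / [(k+1)] - rational in k. x = \frac{1}{9}; t_0 = -1; negate the roots.


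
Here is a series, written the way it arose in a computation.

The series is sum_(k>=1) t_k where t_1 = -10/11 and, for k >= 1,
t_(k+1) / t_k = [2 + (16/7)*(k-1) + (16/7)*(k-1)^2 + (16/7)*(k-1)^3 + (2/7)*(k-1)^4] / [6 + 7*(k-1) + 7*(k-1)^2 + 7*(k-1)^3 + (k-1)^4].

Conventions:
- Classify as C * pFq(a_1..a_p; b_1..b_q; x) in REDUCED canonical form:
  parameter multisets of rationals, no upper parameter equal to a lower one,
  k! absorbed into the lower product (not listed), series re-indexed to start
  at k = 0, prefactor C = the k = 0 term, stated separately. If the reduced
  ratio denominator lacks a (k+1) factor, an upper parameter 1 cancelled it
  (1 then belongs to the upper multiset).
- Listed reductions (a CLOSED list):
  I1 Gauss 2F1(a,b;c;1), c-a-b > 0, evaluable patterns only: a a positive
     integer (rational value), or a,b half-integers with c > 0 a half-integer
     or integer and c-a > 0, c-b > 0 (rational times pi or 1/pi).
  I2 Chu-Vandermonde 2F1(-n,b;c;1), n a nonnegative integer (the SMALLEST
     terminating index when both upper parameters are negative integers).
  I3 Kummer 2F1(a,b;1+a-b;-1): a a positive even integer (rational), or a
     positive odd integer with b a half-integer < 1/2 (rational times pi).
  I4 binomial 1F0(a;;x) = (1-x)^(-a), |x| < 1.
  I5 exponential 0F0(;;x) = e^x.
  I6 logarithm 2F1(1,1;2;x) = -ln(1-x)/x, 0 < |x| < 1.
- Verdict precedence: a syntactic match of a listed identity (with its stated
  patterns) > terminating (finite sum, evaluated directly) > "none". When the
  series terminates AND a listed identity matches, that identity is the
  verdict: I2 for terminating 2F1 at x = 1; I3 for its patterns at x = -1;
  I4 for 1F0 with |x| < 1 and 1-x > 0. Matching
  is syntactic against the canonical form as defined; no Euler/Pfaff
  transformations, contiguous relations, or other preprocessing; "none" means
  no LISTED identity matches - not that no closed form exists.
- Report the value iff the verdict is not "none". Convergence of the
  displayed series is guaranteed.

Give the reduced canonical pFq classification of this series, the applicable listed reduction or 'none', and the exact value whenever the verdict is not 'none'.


The series (x = 2/7) is 2F1: upper {1, 7}, lower {6}, prefactor -10/11. Verdict: no listed reduction: x = 2/7 and upper {1, 7} fail every I1-I6 pattern.

The tell: t_0 being -10/11, factor the ratio over Q (prefactor -10/11): negated roots = parameters.
Ratio: r(k) = (2/7) * (k+1) (k+7) / [(k+6) (k+1)] - rational; roots negated = parameters, x = (2/7), C = -10/11.


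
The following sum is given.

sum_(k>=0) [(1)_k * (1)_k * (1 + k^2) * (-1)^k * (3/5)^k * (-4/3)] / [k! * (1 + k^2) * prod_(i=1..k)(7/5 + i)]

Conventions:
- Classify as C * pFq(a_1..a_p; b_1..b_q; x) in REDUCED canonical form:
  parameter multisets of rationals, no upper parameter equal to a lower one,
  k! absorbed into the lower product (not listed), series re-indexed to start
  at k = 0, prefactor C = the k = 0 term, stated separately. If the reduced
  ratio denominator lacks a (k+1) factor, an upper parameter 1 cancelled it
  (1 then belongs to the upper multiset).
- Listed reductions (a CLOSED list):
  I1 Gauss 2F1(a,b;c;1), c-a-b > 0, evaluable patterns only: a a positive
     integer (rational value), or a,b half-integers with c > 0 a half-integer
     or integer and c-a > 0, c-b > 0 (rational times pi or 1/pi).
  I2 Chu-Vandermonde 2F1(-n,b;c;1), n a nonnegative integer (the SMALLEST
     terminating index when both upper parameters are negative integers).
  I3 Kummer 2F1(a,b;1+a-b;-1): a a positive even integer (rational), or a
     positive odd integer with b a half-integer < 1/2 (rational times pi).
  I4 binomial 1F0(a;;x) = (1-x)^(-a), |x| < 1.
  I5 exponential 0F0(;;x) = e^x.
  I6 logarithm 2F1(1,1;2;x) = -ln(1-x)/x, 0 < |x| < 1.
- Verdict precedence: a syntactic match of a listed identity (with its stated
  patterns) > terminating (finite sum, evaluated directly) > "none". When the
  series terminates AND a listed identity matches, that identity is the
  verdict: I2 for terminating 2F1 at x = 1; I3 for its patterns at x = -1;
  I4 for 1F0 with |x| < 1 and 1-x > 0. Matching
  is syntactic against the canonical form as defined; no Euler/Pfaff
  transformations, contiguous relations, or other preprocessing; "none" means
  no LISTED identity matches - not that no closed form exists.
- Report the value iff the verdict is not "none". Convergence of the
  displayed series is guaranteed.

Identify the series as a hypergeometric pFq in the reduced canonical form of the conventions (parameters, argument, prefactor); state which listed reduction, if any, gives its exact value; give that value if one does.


The series (x = -3/5) is 2F1: upper {1, 1}, lower {12/5}, prefactor -4/3. Verdict: none (x = -3/5): each listed identity misses the multisets {1, 1} ; {12/5}.

First insight: t_0 being -4/3, the lower running product (C = -4/3, x = -3/5) is a rising factorial.
Term ratio: r(k) = (-3/5) * (k+1) (k+1) / [(k+12/5) (k+1)] - rational in k. x = (-3/5); t_0 = -4/3; negate the roots.


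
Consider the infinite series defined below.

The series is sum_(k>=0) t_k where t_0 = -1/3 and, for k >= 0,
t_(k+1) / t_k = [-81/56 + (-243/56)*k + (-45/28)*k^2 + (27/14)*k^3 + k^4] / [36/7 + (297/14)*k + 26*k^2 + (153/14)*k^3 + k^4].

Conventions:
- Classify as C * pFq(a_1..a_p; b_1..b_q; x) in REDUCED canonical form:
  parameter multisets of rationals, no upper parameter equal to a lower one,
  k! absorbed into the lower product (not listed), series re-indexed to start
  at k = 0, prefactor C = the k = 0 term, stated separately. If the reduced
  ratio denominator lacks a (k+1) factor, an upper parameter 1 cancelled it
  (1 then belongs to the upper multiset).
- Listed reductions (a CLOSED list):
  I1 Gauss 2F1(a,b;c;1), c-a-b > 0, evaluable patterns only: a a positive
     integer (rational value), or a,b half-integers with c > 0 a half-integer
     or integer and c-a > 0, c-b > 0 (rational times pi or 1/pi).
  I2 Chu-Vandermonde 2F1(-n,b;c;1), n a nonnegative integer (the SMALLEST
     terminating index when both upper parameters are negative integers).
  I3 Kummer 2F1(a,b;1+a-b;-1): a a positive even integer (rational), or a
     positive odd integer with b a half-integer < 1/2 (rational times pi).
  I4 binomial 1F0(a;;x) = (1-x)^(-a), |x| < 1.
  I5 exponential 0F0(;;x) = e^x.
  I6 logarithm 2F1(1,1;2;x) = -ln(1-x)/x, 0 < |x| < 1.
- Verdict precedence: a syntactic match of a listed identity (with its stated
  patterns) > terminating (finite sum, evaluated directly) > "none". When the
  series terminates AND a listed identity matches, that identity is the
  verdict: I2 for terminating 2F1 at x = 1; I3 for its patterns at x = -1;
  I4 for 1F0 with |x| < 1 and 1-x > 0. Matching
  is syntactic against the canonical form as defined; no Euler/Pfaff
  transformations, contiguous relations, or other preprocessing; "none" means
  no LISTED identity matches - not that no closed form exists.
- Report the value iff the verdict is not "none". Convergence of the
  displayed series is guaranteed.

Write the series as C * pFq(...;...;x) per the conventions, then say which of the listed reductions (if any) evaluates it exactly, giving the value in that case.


With C = -1/3: the canonical form is 2F1(-3/2, 3/2; 8; 1). Verdict (x = 1): Gauss's theorem I1 (half-integer case) applies (x = 1; upper {-3/2, 3/2} half-integers, c = 8 in the evaluable pattern). Hence: (-8388608/10830105) / pi.

Structural cue: with t_0 = -1/3, cancel k + 3/2 from the displayed ratio first; then C = -1/3, x = 1.
Adjacent-term ratio: r(k) = 1 * (k-3/2) (k+3/2) / [(k+8) (k+1)] ; factor over Q: parameters, x = 1, and C = -1/3.


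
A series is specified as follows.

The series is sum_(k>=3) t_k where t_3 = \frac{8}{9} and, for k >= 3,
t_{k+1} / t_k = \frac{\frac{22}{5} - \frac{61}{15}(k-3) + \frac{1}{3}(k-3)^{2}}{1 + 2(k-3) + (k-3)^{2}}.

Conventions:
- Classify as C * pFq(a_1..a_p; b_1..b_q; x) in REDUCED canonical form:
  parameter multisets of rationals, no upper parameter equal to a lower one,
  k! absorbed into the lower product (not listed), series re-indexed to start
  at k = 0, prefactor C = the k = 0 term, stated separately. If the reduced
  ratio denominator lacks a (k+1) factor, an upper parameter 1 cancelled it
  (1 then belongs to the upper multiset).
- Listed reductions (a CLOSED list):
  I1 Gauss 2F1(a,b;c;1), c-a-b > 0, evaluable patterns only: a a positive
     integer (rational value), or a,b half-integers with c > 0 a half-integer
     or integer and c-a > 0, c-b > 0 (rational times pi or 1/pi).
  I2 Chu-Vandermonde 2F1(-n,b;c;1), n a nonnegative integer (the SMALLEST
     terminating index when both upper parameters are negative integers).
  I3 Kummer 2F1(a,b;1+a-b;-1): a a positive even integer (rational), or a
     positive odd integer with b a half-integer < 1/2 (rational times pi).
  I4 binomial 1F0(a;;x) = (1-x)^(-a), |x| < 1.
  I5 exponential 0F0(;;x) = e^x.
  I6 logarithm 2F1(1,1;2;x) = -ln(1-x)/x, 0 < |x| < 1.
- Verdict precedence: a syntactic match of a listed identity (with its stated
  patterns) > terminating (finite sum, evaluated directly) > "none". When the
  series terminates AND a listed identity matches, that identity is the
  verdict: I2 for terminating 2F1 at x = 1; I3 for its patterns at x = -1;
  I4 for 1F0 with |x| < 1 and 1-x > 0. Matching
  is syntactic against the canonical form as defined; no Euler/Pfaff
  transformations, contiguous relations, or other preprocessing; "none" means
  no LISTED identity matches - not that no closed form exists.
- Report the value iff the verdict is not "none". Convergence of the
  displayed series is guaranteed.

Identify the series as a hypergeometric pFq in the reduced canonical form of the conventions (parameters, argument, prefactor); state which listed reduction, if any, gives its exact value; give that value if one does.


Prefactor \frac{8}{9}, argument \frac{1}{3}: 2F1 with upper {-11, -\frac{6}{5}} over lower {1}. Verdict: terminating - upper parameter -11 makes this a finite sum (last index 11), evaluated exactly. Sum: \frac{3450606670306048}{648731689453125}.

Key step: x = \frac{1}{3} and the expanded ratio factors over Q; C = 8/9, x = 1/3, roots give parameters.
Step ratio: r(k) = \frac{1}{3} * (k-11) (k-\frac{6}{5}) / [(k+1) (k+1)] - poly over poly, x = \frac{1}{3} from leading terms; C = \frac{8}{9} at k = 0.


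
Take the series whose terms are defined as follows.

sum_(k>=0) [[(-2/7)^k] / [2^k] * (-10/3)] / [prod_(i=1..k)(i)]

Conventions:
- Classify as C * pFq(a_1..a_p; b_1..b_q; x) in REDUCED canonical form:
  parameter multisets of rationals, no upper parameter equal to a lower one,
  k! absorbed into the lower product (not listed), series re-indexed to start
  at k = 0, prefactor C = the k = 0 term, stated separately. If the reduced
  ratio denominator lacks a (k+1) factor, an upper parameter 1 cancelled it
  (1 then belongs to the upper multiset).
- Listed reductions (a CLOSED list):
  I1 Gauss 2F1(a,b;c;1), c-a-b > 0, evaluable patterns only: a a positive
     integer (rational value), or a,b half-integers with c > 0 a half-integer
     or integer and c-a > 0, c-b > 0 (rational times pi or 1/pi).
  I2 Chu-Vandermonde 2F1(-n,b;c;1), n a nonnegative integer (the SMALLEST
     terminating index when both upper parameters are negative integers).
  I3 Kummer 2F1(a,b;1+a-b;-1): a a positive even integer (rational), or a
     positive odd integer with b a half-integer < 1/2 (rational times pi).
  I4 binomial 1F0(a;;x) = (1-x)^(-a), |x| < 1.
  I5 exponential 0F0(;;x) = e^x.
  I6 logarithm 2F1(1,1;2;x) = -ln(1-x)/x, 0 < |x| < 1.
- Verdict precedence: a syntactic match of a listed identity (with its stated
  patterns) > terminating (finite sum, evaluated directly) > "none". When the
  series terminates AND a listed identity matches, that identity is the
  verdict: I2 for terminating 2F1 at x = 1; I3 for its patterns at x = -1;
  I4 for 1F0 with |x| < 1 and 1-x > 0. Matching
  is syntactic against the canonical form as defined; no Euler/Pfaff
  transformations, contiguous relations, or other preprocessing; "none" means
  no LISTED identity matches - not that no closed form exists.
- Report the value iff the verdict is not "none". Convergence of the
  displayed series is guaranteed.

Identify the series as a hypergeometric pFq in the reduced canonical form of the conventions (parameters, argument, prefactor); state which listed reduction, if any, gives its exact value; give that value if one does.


The series (x = -1/7) is 0F0: upper {-}, lower {-}, prefactor -10/3. Verdict: the I5 exponential reduction fires (the 0F0 exponential series at x = -1/7). Value: (-10/3) * e^(-1/7).

The tell: with t_0 = -10/3, the two k-th powers (prefactor -10/3) combine into one argument.
Step ratio: r(k) = (-1/7) * 1 / [(k+1)] - rational in k. x = (-1/7); t_0 = -10/3; negate the roots.


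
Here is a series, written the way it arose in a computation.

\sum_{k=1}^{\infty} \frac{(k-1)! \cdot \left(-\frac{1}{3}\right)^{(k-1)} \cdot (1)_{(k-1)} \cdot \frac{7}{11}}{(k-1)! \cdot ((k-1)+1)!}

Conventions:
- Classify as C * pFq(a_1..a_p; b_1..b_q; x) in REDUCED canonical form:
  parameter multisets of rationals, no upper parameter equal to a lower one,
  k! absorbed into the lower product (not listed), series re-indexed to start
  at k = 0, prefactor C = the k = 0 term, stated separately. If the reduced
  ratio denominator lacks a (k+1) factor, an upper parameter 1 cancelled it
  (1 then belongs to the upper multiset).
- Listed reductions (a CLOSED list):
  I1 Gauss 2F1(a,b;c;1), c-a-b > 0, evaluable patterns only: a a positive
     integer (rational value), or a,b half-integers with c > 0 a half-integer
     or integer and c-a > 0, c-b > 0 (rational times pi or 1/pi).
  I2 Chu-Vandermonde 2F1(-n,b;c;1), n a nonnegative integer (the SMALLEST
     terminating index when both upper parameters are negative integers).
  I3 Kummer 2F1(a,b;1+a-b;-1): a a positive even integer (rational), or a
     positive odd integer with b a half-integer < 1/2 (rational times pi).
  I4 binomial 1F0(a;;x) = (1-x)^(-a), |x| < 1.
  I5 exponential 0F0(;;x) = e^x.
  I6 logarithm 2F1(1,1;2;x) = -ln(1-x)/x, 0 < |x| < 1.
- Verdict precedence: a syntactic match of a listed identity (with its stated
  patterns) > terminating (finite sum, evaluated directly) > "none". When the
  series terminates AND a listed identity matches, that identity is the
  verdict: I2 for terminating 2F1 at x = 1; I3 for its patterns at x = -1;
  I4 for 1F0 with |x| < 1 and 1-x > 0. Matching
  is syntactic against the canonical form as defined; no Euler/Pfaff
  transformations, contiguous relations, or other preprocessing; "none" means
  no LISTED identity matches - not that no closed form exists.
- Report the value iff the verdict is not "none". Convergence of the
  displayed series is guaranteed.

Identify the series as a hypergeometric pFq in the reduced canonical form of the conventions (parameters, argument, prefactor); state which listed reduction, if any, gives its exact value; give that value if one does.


Classification (C = \frac{7}{11}): 2F1 with upper {1, 1}, lower {2}, argument x = -\frac{1}{3}. Verdict: the logarithmic series (I6) fires (the logarithm: parameters (1,1;2), x = -\frac{1}{3}). Its exact value is \frac{21}{11} \cdot \ln\left(\frac{4}{3}\right).

Structural cue: with t_0 = \frac{7}{11}, the factorial ratio (C = 7/11, x = -1/3) (k+a-1)!/(a-1)! is a rising factorial (a)_k.
Consecutive-term ratio: r(k) = -\frac{1}{3} * (k+1) (k+1) / [(k+2) (k+1)] - rational in k, leading ratio -\frac{1}{3}; with t_0 = \frac{7}{11}, classification follows.


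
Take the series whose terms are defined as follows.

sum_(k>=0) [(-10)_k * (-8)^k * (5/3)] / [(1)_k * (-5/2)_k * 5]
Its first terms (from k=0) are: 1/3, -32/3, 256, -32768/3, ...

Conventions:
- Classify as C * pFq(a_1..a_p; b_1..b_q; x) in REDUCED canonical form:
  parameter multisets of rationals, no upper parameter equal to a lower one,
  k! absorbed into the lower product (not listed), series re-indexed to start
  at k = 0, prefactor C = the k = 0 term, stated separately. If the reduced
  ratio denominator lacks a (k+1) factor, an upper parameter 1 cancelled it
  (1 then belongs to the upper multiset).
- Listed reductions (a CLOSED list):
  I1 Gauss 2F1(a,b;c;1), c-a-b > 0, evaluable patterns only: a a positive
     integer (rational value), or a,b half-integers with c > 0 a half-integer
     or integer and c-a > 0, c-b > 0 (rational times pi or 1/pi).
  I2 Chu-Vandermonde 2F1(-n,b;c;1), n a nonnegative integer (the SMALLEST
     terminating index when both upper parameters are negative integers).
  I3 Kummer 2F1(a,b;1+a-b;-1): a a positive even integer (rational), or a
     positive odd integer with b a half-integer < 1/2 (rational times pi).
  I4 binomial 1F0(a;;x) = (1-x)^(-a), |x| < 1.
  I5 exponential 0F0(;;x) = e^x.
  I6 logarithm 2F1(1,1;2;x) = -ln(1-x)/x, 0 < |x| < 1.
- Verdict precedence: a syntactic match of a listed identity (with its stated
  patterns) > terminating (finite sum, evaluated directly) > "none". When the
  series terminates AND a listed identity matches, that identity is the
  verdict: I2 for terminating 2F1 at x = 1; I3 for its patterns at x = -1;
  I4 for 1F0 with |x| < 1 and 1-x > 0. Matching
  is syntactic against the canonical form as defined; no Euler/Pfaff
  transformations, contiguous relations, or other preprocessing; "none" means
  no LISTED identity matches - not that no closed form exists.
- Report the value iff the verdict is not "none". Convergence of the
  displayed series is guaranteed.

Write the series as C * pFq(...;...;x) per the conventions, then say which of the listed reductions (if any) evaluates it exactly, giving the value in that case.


Classification (C = 1/3): 1F1 with upper {-10}, lower {-5/2}, argument x = -8. Verdict: terminating - the sum ends at index 10 because -10 is a negative integer; exact evaluation follows. Its exact value is -124696451031311/6081075.

Structural cue: t_0 being 1/3, the constant factors (C = 1/3) combine into one prefactor.
Term ratio: r(k) = (-8) * (k-10) / [(k-5/2) (k+1)] - rational; roots negated = parameters, x = (-8), C = 1/3.


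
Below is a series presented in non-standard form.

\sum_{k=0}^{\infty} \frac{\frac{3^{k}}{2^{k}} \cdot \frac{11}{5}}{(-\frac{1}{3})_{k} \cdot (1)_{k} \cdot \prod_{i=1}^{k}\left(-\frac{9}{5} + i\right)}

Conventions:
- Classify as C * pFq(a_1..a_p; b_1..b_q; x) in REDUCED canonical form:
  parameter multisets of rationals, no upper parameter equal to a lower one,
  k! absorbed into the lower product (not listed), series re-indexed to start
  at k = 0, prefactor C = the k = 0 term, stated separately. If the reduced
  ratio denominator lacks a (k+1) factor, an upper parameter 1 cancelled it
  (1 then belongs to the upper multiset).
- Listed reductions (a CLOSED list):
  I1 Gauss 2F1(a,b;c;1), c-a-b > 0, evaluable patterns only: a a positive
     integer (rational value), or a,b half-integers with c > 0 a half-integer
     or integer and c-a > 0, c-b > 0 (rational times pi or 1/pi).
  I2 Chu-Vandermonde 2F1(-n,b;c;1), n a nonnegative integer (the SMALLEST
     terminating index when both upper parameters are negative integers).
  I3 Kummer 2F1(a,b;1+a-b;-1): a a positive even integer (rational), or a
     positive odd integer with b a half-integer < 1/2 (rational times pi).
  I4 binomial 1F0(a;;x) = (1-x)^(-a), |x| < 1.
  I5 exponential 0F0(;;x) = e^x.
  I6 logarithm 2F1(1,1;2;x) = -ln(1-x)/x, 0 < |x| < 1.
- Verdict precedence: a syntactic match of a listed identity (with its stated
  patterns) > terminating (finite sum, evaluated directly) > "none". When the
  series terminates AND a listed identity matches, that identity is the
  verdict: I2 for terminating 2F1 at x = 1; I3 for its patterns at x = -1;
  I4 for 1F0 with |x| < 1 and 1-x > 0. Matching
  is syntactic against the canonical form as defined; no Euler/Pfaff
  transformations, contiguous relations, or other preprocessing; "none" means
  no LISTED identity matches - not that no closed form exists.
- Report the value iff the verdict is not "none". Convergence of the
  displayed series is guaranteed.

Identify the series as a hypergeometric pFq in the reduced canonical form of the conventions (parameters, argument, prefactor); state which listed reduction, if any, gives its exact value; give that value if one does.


The series (x = \frac{3}{2}) is 0F2: upper {-}, lower {-\frac{4}{5}, -\frac{1}{3}}, prefactor \frac{11}{5}. Verdict: none here - no I1-I6 shape fits x = \frac{3}{2} with lower {-\frac{4}{5}, -\frac{1}{3}}.

The tell: with t_0 = \frac{11}{5}, the lower running product (C = 11/5) is a rising factorial.
Consecutive-term ratio: r(k) = \frac{3}{2} * 1 / [(k-\frac{4}{5}) (k-\frac{1}{3}) (k+1)] - poly over poly, x = \frac{3}{2} from leading terms; C = \frac{11}{5} at k = 0.
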